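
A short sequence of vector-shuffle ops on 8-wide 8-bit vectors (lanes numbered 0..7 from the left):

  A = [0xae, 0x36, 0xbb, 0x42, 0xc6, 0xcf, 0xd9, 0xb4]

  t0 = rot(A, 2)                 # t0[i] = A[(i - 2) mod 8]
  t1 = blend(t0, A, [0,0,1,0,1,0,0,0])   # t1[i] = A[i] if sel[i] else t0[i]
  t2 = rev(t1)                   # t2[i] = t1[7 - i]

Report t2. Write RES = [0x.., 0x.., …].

RES = [0xcf, 0xc6, 0x42, 0xc6, 0x36, 0xbb, 0xb4, 0xd9]

t0 = [0xd9, 0xb4, 0xae, 0x36, 0xbb, 0x42, 0xc6, 0xcf]
t1 = [0xd9, 0xb4, 0xbb, 0x36, 0xc6, 0x42, 0xc6, 0xcf]
t2 = [0xcf, 0xc6, 0x42, 0xc6, 0x36, 0xbb, 0xb4, 0xd9]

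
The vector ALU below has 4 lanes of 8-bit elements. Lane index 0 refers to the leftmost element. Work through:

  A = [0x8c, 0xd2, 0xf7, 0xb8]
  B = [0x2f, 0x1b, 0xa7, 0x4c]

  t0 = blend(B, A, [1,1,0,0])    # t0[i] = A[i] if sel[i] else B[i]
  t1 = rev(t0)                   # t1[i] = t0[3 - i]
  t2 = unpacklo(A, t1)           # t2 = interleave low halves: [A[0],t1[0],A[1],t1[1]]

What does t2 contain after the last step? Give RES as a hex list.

RES = [0x8c, 0x4c, 0xd2, 0xa7]

t0 = [0x8c, 0xd2, 0xa7, 0x4c]
t1 = [0x4c, 0xa7, 0xd2, 0x8c]
t2 = [0x8c, 0x4c, 0xd2, 0xa7]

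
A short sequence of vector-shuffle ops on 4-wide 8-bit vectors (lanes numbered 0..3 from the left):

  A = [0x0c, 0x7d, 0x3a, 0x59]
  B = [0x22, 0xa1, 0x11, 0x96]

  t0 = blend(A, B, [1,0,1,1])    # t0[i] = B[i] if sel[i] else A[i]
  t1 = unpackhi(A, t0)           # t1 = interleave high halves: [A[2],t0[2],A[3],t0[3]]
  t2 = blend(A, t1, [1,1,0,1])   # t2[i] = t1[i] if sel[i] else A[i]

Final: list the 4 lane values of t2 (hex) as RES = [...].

→ t0 |22|7d|11|96|
→ t1 |3a|11|59|96|
→ t2 |3a|11|3a|96|

RES = [ 0x3a  0x11  0x3a  0x96 ]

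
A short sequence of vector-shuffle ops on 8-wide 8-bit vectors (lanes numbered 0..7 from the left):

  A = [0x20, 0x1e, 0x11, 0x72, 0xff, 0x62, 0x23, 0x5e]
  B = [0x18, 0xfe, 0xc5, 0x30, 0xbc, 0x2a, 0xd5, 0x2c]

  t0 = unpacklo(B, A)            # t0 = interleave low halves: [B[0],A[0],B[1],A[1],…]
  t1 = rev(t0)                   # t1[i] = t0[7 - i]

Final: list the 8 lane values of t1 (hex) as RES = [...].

→ t0 |18|20|fe|1e|c5|11|30|72|
→ t1 |72|30|11|c5|1e|fe|20|18|

RES = [ 0x72  0x30  0x11  0xc5  0x1e  0xfe  0x20  0x18 ]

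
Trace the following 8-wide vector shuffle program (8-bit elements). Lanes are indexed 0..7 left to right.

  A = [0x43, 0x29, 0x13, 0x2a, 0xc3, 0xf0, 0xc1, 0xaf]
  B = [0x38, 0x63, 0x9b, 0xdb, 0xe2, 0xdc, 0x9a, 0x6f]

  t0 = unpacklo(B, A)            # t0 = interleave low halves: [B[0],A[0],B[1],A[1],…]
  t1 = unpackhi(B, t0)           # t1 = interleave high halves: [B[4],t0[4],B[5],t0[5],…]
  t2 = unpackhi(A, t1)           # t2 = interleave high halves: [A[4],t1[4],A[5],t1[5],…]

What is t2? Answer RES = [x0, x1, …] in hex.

t0 = [0x38, 0x43, 0x63, 0x29, 0x9b, 0x13, 0xdb, 0x2a]
t1 = [0xe2, 0x9b, 0xdc, 0x13, 0x9a, 0xdb, 0x6f, 0x2a]
t2 = [0xc3, 0x9a, 0xf0, 0xdb, 0xc1, 0x6f, 0xaf, 0x2a]

RES = [ 0xc3  0x9a  0xf0  0xdb  0xc1  0x6f  0xaf  0x2a ]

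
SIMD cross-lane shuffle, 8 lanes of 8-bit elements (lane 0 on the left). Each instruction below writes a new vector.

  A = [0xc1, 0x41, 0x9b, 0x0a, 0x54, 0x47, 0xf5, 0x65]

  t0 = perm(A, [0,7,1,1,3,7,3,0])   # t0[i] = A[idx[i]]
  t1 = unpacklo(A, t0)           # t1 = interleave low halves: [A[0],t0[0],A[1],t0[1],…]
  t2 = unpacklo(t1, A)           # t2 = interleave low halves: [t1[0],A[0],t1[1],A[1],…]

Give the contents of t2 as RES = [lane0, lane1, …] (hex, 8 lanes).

RES = [0xc1, 0xc1, 0xc1, 0x41, 0x41, 0x9b, 0x65, 0x0a]

t0 = [0xc1, 0x65, 0x41, 0x41, 0x0a, 0x65, 0x0a, 0xc1]
t1 = [0xc1, 0xc1, 0x41, 0x65, 0x9b, 0x41, 0x0a, 0x41]
t2 = [0xc1, 0xc1, 0xc1, 0x41, 0x41, 0x9b, 0x65, 0x0a]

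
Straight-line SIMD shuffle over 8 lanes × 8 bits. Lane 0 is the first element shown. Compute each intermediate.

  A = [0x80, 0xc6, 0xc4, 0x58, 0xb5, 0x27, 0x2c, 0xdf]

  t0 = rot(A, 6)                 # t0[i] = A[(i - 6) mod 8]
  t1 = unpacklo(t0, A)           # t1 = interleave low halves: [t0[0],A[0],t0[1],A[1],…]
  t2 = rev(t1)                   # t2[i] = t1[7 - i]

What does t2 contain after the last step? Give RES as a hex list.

RES = [ 0x58  0x27  0xc4  0xb5  0xc6  0x58  0x80  0xc4 ]

→ t0 |c4|58|b5|27|2c|df|80|c6|
→ t1 |c4|80|58|c6|b5|c4|27|58|
→ t2 |58|27|c4|b5|c6|58|80|c4|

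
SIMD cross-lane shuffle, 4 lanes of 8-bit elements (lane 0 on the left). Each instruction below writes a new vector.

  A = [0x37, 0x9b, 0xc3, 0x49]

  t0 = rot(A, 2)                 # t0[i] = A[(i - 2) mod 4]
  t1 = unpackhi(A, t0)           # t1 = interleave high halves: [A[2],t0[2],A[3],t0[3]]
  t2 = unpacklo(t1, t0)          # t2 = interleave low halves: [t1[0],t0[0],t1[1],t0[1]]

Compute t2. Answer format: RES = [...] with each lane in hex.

→ t0 |c3|49|37|9b|
→ t1 |c3|37|49|9b|
→ t2 |c3|c3|37|49|

RES = [ 0xc3  0xc3  0x37  0x49 ]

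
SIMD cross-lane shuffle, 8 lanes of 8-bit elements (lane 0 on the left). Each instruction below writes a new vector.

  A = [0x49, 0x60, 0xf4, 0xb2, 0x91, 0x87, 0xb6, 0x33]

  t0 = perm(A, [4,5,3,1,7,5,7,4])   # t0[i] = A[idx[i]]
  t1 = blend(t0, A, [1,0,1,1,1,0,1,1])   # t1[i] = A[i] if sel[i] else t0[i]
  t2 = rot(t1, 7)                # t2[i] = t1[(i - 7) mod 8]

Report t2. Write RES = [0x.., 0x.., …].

RES = [0x87, 0xf4, 0xb2, 0x91, 0x87, 0xb6, 0x33, 0x49]

→ t0 |91|87|b2|60|33|87|33|91|
→ t1 |49|87|f4|b2|91|87|b6|33|
→ t2 |87|f4|b2|91|87|b6|33|49|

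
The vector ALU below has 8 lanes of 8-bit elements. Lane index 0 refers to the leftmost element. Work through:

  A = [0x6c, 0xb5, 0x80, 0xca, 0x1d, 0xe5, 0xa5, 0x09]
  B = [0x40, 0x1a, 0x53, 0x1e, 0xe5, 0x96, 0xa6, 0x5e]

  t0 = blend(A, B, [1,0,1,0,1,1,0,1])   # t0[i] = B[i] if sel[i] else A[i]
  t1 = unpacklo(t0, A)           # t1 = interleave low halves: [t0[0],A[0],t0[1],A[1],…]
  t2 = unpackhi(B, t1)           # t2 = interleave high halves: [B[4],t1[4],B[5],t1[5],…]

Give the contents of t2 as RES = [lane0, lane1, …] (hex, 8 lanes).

t0 = [0x40, 0xb5, 0x53, 0xca, 0xe5, 0x96, 0xa5, 0x5e]
t1 = [0x40, 0x6c, 0xb5, 0xb5, 0x53, 0x80, 0xca, 0xca]
t2 = [0xe5, 0x53, 0x96, 0x80, 0xa6, 0xca, 0x5e, 0xca]

RES = [0xe5, 0x53, 0x96, 0x80, 0xa6, 0xca, 0x5e, 0xca]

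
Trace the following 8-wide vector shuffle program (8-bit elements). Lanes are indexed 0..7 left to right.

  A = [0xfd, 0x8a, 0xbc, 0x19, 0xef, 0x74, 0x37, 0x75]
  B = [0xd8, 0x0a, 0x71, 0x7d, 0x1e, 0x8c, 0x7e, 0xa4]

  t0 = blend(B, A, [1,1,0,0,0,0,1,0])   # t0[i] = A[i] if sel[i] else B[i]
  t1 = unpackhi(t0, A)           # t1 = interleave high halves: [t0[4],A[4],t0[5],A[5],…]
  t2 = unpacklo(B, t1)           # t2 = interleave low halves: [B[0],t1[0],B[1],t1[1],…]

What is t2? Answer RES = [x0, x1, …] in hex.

RES = [0xd8, 0x1e, 0x0a, 0xef, 0x71, 0x8c, 0x7d, 0x74]

→ t0 |fd|8a|71|7d|1e|8c|37|a4|
→ t1 |1e|ef|8c|74|37|37|a4|75|
→ t2 |d8|1e|0a|ef|71|8c|7d|74|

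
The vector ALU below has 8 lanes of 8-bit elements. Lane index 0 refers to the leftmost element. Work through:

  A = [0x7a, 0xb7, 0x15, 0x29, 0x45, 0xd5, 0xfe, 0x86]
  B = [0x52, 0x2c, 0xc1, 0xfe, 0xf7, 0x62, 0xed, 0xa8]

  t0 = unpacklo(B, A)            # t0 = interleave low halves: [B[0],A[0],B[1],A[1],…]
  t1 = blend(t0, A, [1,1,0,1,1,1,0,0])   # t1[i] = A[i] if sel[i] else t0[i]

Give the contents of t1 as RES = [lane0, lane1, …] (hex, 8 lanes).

→ t0 |52|7a|2c|b7|c1|15|fe|29|
→ t1 |7a|b7|2c|29|45|d5|fe|29|

RES = [ 0x7a  0xb7  0x2c  0x29  0x45  0xd5  0xfe  0x29 ]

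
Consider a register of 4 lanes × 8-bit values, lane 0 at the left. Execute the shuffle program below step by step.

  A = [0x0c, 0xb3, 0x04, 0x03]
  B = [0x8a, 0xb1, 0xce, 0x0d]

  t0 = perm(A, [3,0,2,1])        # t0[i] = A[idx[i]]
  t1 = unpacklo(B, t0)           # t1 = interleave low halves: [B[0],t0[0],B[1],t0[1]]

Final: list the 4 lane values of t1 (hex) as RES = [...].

→ t0 |03|0c|04|b3|
→ t1 |8a|03|b1|0c|

RES = [ 0x8a  0x03  0xb1  0x0c ]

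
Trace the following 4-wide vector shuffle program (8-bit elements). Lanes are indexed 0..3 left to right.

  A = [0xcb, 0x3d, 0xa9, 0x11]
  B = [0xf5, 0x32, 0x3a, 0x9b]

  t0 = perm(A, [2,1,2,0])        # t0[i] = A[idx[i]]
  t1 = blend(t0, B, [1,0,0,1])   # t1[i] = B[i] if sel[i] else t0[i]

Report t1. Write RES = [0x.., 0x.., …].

→ t0 |a9|3d|a9|cb|
→ t1 |f5|3d|a9|9b|

RES = [0xf5, 0x3d, 0xa9, 0x9b]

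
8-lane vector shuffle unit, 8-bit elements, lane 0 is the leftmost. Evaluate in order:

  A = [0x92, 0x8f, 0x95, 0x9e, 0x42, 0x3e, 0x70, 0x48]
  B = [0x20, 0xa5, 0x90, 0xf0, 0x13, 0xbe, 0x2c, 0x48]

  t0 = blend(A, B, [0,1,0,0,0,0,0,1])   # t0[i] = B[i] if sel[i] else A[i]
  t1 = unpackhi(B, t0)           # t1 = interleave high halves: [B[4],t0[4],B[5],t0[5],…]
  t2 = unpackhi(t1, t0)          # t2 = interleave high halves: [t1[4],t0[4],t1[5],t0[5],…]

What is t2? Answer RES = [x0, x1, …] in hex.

→ t0 |92|a5|95|9e|42|3e|70|48|
→ t1 |13|42|be|3e|2c|70|48|48|
→ t2 |2c|42|70|3e|48|70|48|48|

RES = [0x2c, 0x42, 0x70, 0x3e, 0x48, 0x70, 0x48, 0x48]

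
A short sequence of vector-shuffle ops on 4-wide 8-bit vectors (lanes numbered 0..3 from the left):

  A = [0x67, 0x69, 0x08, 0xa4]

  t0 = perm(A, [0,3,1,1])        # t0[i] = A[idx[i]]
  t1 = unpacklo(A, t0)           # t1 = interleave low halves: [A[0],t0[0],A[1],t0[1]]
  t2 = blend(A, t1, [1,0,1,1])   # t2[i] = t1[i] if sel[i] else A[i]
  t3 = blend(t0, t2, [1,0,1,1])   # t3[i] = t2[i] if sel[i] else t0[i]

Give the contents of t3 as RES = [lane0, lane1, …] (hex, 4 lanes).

RES = [ 0x67  0xa4  0x69  0xa4 ]

  t0: 67 a4 69 69
  t1: 67 67 69 a4
  t2: 67 69 69 a4
  t3: 67 a4 69 a4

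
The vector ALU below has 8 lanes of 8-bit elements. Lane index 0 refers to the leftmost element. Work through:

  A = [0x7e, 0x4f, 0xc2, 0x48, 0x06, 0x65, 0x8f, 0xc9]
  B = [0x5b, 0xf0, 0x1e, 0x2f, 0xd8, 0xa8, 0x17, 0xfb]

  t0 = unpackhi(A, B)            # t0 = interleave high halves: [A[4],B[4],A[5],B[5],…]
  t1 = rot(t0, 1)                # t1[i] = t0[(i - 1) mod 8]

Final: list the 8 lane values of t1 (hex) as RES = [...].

t0 = [0x06, 0xd8, 0x65, 0xa8, 0x8f, 0x17, 0xc9, 0xfb]
t1 = [0xfb, 0x06, 0xd8, 0x65, 0xa8, 0x8f, 0x17, 0xc9]

RES = [ 0xfb  0x06  0xd8  0x65  0xa8  0x8f  0x17  0xc9 ]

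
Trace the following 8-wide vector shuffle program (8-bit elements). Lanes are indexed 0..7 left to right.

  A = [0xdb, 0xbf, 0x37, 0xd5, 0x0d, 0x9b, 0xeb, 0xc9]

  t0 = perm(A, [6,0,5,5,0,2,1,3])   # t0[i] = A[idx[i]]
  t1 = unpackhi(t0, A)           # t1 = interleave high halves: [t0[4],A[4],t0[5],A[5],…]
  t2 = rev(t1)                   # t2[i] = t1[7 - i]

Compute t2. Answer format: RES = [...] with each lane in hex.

→ t0 |eb|db|9b|9b|db|37|bf|d5|
→ t1 |db|0d|37|9b|bf|eb|d5|c9|
→ t2 |c9|d5|eb|bf|9b|37|0d|db|

RES = [ 0xc9  0xd5  0xeb  0xbf  0x9b  0x37  0x0d  0xdb ]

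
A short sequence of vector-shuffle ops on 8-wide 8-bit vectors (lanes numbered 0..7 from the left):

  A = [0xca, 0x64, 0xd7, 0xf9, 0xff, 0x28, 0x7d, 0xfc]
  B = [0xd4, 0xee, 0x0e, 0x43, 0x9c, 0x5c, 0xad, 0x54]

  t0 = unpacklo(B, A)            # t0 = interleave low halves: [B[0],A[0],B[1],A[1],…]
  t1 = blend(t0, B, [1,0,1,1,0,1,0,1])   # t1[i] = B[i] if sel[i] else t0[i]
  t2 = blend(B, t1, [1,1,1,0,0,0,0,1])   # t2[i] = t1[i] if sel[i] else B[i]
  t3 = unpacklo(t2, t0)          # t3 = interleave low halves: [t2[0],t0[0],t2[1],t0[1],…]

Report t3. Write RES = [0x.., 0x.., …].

RES = [ 0xd4  0xd4  0xca  0xca  0x0e  0xee  0x43  0x64 ]

  t0: d4 ca ee 64 0e d7 43 f9
  t1: d4 ca 0e 43 0e 5c 43 54
  t2: d4 ca 0e 43 9c 5c ad 54
  t3: d4 d4 ca ca 0e ee 43 64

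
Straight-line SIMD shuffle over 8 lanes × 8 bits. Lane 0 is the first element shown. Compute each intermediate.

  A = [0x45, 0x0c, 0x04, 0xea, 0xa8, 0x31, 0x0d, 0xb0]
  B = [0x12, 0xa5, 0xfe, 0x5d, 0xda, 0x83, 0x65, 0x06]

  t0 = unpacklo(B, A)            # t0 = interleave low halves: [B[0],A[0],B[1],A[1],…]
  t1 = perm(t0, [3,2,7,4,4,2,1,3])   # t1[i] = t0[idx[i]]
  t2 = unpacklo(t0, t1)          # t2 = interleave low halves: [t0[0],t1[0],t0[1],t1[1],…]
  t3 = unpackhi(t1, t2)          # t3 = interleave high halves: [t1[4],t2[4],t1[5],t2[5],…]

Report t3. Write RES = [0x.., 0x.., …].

RES = [0xfe, 0xa5, 0xa5, 0xea, 0x45, 0x0c, 0x0c, 0xfe]

→ t0 |12|45|a5|0c|fe|04|5d|ea|
→ t1 |0c|a5|ea|fe|fe|a5|45|0c|
→ t2 |12|0c|45|a5|a5|ea|0c|fe|
→ t3 |fe|a5|a5|ea|45|0c|0c|fe|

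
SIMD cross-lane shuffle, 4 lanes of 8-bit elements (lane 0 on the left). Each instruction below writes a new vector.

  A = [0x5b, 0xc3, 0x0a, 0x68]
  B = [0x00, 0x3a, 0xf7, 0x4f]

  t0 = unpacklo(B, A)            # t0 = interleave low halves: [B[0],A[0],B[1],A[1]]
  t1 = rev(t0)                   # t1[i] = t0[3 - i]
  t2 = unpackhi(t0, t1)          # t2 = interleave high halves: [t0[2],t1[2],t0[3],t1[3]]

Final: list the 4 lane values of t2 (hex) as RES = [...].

RES = [0x3a, 0x5b, 0xc3, 0x00]

  t0: 00 5b 3a c3
  t1: c3 3a 5b 00
  t2: 3a 5b c3 00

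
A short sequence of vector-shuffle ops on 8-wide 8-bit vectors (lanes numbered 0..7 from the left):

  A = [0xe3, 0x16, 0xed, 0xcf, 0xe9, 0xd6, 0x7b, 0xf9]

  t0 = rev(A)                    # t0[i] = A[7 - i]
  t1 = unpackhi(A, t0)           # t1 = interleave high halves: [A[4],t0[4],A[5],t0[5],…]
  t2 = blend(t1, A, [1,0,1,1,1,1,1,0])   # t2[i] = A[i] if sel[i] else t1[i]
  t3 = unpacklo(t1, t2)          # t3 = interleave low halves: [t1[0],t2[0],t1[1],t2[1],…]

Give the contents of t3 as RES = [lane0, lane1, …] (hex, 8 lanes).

RES = [ 0xe9  0xe3  0xcf  0xcf  0xd6  0xed  0xed  0xcf ]

→ t0 |f9|7b|d6|e9|cf|ed|16|e3|
→ t1 |e9|cf|d6|ed|7b|16|f9|e3|
→ t2 |e3|cf|ed|cf|e9|d6|7b|e3|
→ t3 |e9|e3|cf|cf|d6|ed|ed|cf|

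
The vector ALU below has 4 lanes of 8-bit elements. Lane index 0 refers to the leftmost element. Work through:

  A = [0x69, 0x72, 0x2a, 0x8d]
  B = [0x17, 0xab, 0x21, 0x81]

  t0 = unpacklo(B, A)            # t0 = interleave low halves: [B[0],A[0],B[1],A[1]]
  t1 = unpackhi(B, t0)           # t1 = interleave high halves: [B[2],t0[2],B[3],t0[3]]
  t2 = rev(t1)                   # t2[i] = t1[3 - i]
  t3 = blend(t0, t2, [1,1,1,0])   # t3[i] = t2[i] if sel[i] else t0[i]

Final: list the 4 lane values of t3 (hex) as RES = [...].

→ t0 |17|69|ab|72|
→ t1 |21|ab|81|72|
→ t2 |72|81|ab|21|
→ t3 |72|81|ab|72|

RES = [0x72, 0x81, 0xab, 0x72]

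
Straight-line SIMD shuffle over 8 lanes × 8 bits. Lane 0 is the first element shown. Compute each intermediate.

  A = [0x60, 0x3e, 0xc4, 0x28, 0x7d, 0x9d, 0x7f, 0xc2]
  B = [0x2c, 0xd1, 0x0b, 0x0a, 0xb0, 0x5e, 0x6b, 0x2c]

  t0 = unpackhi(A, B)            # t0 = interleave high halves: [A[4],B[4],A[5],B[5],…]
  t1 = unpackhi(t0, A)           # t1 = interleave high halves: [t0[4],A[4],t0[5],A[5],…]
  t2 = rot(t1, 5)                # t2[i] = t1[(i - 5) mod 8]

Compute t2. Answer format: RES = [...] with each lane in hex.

→ t0 |7d|b0|9d|5e|7f|6b|c2|2c|
→ t1 |7f|7d|6b|9d|c2|7f|2c|c2|
→ t2 |9d|c2|7f|2c|c2|7f|7d|6b|

RES = [0x9d, 0xc2, 0x7f, 0x2c, 0xc2, 0x7f, 0x7d, 0x6b]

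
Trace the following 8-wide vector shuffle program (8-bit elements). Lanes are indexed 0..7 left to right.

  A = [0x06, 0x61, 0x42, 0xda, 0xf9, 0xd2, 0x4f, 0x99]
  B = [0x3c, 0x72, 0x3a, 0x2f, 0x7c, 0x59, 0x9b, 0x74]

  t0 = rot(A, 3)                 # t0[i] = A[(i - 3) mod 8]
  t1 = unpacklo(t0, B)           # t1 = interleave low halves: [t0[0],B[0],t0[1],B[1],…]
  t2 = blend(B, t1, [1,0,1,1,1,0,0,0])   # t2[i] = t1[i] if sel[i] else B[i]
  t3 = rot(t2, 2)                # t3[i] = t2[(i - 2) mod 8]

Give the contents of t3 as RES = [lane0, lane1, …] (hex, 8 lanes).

RES = [ 0x9b  0x74  0xd2  0x72  0x4f  0x72  0x99  0x59 ]

t0 = [0xd2, 0x4f, 0x99, 0x06, 0x61, 0x42, 0xda, 0xf9]
t1 = [0xd2, 0x3c, 0x4f, 0x72, 0x99, 0x3a, 0x06, 0x2f]
t2 = [0xd2, 0x72, 0x4f, 0x72, 0x99, 0x59, 0x9b, 0x74]
t3 = [0x9b, 0x74, 0xd2, 0x72, 0x4f, 0x72, 0x99, 0x59]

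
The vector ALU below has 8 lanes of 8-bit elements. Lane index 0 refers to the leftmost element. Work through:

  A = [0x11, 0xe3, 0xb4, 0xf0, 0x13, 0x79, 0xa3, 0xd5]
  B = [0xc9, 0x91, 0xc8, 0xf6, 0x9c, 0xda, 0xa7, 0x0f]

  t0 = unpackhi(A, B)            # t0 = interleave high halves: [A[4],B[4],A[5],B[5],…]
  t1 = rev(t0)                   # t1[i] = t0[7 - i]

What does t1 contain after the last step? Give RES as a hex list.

RES = [ 0x0f  0xd5  0xa7  0xa3  0xda  0x79  0x9c  0x13 ]

  t0: 13 9c 79 da a3 a7 d5 0f
  t1: 0f d5 a7 a3 da 79 9c 13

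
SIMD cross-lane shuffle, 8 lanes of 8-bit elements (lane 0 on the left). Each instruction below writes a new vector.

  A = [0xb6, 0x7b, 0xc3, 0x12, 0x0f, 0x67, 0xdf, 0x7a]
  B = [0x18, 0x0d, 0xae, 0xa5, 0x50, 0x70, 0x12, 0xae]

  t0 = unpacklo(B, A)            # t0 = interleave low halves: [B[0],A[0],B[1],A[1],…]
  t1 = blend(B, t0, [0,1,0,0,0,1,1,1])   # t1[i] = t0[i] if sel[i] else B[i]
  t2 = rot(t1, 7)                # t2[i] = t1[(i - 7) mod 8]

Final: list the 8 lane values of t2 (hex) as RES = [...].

RES = [0xb6, 0xae, 0xa5, 0x50, 0xc3, 0xa5, 0x12, 0x18]

  t0: 18 b6 0d 7b ae c3 a5 12
  t1: 18 b6 ae a5 50 c3 a5 12
  t2: b6 ae a5 50 c3 a5 12 18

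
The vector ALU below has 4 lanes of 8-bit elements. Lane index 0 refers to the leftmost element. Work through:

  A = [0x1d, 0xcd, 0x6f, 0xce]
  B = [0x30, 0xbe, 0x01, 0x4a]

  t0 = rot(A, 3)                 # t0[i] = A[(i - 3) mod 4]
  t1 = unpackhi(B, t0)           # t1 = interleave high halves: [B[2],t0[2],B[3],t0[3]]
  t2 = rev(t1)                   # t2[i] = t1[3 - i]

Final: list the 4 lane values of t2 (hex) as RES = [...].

RES = [0x1d, 0x4a, 0xce, 0x01]

→ t0 |cd|6f|ce|1d|
→ t1 |01|ce|4a|1d|
→ t2 |1d|4a|ce|01|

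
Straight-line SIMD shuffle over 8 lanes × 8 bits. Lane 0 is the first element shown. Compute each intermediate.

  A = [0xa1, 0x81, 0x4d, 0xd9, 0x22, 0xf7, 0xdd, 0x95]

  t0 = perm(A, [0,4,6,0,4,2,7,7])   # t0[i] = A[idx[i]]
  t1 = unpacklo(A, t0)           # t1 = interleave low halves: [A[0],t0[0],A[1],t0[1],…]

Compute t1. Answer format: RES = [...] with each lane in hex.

RES = [ 0xa1  0xa1  0x81  0x22  0x4d  0xdd  0xd9  0xa1 ]

  t0: a1 22 dd a1 22 4d 95 95
  t1: a1 a1 81 22 4d dd d9 a1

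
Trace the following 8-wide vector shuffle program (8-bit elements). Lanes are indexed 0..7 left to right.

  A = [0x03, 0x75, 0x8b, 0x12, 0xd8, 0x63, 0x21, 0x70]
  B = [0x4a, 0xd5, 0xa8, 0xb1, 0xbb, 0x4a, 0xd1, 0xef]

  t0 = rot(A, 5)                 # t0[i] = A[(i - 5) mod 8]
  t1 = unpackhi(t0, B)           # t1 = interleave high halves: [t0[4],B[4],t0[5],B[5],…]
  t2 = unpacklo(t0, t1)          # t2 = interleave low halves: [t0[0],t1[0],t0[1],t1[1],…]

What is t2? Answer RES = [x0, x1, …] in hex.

t0 = [0x12, 0xd8, 0x63, 0x21, 0x70, 0x03, 0x75, 0x8b]
t1 = [0x70, 0xbb, 0x03, 0x4a, 0x75, 0xd1, 0x8b, 0xef]
t2 = [0x12, 0x70, 0xd8, 0xbb, 0x63, 0x03, 0x21, 0x4a]

RES = [ 0x12  0x70  0xd8  0xbb  0x63  0x03  0x21  0x4a ]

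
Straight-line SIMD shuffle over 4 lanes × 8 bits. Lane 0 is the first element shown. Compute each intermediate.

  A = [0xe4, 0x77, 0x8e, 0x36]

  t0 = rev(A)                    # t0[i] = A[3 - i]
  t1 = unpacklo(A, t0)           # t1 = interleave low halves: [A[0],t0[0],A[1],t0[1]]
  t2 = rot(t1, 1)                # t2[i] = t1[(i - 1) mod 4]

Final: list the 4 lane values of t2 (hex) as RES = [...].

→ t0 |36|8e|77|e4|
→ t1 |e4|36|77|8e|
→ t2 |8e|e4|36|77|

RES = [ 0x8e  0xe4  0x36  0x77 ]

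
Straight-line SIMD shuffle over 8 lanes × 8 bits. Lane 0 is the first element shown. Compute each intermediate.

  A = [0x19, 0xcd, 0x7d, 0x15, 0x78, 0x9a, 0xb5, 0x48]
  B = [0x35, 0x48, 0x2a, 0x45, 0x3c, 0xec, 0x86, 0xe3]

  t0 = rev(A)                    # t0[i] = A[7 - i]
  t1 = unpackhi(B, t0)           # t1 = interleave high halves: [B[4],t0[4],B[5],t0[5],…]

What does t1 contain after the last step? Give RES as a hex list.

t0 = [0x48, 0xb5, 0x9a, 0x78, 0x15, 0x7d, 0xcd, 0x19]
t1 = [0x3c, 0x15, 0xec, 0x7d, 0x86, 0xcd, 0xe3, 0x19]

RES = [ 0x3c  0x15  0xec  0x7d  0x86  0xcd  0xe3  0x19 ]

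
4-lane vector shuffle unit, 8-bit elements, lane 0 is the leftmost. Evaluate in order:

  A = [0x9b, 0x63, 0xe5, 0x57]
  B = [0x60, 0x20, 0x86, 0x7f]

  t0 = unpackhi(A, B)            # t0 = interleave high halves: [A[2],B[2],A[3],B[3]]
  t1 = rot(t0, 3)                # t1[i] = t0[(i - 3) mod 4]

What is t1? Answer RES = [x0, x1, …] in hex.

RES = [0x86, 0x57, 0x7f, 0xe5]

t0 = [0xe5, 0x86, 0x57, 0x7f]
t1 = [0x86, 0x57, 0x7f, 0xe5]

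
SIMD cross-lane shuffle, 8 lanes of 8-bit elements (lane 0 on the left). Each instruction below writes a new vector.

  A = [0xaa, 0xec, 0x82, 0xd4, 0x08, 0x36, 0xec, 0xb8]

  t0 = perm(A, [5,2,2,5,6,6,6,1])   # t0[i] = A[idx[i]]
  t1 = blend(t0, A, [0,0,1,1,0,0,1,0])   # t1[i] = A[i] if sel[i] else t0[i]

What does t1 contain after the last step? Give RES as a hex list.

t0 = [0x36, 0x82, 0x82, 0x36, 0xec, 0xec, 0xec, 0xec]
t1 = [0x36, 0x82, 0x82, 0xd4, 0xec, 0xec, 0xec, 0xec]

RES = [0x36, 0x82, 0x82, 0xd4, 0xec, 0xec, 0xec, 0xec]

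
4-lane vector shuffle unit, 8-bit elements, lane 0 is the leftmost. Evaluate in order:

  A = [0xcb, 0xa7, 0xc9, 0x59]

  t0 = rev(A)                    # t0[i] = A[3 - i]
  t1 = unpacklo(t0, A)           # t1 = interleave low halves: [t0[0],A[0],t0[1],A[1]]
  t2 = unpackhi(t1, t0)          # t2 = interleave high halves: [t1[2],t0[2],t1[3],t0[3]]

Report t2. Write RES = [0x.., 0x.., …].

t0 = [0x59, 0xc9, 0xa7, 0xcb]
t1 = [0x59, 0xcb, 0xc9, 0xa7]
t2 = [0xc9, 0xa7, 0xa7, 0xcb]

RES = [ 0xc9  0xa7  0xa7  0xcb ]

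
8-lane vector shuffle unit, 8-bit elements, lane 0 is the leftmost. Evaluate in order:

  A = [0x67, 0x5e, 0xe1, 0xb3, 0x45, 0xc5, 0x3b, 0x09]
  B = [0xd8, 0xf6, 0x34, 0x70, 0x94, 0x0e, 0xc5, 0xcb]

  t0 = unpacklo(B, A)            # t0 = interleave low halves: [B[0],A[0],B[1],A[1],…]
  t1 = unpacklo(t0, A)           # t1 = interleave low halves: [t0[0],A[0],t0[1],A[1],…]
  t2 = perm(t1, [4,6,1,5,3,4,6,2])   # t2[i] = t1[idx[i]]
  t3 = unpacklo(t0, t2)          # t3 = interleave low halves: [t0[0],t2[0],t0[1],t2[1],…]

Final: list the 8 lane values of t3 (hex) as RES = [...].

RES = [0xd8, 0xf6, 0x67, 0x5e, 0xf6, 0x67, 0x5e, 0xe1]

  t0: d8 67 f6 5e 34 e1 70 b3
  t1: d8 67 67 5e f6 e1 5e b3
  t2: f6 5e 67 e1 5e f6 5e 67
  t3: d8 f6 67 5e f6 67 5e e1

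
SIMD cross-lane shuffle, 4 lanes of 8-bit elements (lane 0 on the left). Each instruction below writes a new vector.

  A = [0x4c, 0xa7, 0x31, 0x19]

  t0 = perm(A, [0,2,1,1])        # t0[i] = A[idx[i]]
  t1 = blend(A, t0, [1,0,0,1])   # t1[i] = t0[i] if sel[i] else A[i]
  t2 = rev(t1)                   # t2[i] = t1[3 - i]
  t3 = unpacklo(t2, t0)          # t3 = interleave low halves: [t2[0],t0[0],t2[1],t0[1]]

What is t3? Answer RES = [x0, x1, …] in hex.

RES = [0xa7, 0x4c, 0x31, 0x31]

→ t0 |4c|31|a7|a7|
→ t1 |4c|a7|31|a7|
→ t2 |a7|31|a7|4c|
→ t3 |a7|4c|31|31|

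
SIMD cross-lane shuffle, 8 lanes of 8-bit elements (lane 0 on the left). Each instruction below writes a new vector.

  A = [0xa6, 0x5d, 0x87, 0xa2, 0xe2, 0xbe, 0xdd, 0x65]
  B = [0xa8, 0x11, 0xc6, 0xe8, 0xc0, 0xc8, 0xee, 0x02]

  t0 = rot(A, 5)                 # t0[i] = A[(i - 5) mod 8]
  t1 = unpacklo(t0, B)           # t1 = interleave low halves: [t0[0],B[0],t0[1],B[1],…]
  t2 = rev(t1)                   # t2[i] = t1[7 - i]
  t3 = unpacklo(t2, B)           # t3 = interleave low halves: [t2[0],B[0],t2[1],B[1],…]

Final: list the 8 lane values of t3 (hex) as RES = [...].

RES = [ 0xe8  0xa8  0xdd  0x11  0xc6  0xc6  0xbe  0xe8 ]

t0 = [0xa2, 0xe2, 0xbe, 0xdd, 0x65, 0xa6, 0x5d, 0x87]
t1 = [0xa2, 0xa8, 0xe2, 0x11, 0xbe, 0xc6, 0xdd, 0xe8]
t2 = [0xe8, 0xdd, 0xc6, 0xbe, 0x11, 0xe2, 0xa8, 0xa2]
t3 = [0xe8, 0xa8, 0xdd, 0x11, 0xc6, 0xc6, 0xbe, 0xe8]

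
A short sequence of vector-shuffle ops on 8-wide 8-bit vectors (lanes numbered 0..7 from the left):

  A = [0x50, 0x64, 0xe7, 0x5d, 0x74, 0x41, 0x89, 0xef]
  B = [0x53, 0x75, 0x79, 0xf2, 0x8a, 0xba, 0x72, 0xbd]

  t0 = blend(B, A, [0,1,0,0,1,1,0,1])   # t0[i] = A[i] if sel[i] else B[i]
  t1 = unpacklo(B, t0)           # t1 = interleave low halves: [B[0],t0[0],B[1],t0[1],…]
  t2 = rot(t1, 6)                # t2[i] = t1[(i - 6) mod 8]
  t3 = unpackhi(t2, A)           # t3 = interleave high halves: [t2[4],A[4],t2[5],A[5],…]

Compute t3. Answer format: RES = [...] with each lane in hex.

RES = [0xf2, 0x74, 0xf2, 0x41, 0x53, 0x89, 0x53, 0xef]

→ t0 |53|64|79|f2|74|41|72|ef|
→ t1 |53|53|75|64|79|79|f2|f2|
→ t2 |75|64|79|79|f2|f2|53|53|
→ t3 |f2|74|f2|41|53|89|53|ef|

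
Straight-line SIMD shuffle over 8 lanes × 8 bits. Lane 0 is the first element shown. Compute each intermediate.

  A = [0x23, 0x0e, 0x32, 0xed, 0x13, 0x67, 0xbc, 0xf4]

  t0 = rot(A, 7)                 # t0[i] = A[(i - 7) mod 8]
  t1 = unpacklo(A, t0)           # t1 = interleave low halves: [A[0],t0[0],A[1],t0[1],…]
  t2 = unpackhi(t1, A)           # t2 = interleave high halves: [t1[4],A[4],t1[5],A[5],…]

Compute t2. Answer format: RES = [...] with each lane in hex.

  t0: 0e 32 ed 13 67 bc f4 23
  t1: 23 0e 0e 32 32 ed ed 13
  t2: 32 13 ed 67 ed bc 13 f4

RES = [0x32, 0x13, 0xed, 0x67, 0xed, 0xbc, 0x13, 0xf4]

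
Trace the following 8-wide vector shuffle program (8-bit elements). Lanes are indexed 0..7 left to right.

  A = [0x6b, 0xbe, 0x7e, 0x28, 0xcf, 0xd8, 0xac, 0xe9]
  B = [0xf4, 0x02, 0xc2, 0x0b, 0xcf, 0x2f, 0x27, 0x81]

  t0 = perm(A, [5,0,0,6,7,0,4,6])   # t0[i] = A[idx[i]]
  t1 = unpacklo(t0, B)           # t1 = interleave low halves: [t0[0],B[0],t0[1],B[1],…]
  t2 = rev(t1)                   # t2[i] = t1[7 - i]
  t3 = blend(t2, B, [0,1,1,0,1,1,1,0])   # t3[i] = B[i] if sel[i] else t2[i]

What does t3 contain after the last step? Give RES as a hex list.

t0 = [0xd8, 0x6b, 0x6b, 0xac, 0xe9, 0x6b, 0xcf, 0xac]
t1 = [0xd8, 0xf4, 0x6b, 0x02, 0x6b, 0xc2, 0xac, 0x0b]
t2 = [0x0b, 0xac, 0xc2, 0x6b, 0x02, 0x6b, 0xf4, 0xd8]
t3 = [0x0b, 0x02, 0xc2, 0x6b, 0xcf, 0x2f, 0x27, 0xd8]

RES = [ 0x0b  0x02  0xc2  0x6b  0xcf  0x2f  0x27  0xd8 ]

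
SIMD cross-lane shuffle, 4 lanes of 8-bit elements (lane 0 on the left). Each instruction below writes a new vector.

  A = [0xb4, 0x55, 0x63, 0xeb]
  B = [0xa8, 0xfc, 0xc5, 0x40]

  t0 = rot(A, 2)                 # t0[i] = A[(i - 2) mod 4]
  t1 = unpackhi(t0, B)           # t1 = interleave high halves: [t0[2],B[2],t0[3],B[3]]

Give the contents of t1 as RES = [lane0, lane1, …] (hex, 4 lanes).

t0 = [0x63, 0xeb, 0xb4, 0x55]
t1 = [0xb4, 0xc5, 0x55, 0x40]

RES = [0xb4, 0xc5, 0x55, 0x40]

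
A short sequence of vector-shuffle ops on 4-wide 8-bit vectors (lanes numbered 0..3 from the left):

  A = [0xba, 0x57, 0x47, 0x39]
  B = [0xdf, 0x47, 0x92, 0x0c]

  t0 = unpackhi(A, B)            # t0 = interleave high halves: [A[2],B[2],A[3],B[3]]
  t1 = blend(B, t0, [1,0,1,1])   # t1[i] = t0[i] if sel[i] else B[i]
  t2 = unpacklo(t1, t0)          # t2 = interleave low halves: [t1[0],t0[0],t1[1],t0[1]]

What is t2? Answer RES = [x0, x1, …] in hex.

RES = [0x47, 0x47, 0x47, 0x92]

t0 = [0x47, 0x92, 0x39, 0x0c]
t1 = [0x47, 0x47, 0x39, 0x0c]
t2 = [0x47, 0x47, 0x47, 0x92]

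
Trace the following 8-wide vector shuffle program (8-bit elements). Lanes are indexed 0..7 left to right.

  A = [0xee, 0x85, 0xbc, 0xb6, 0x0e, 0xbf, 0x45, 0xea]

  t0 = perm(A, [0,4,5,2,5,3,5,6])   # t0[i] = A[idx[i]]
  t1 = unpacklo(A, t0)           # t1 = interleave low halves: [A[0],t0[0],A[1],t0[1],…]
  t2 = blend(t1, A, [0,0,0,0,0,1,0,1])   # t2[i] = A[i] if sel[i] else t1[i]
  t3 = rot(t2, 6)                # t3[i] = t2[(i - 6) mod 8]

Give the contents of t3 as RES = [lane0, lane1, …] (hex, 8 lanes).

→ t0 |ee|0e|bf|bc|bf|b6|bf|45|
→ t1 |ee|ee|85|0e|bc|bf|b6|bc|
→ t2 |ee|ee|85|0e|bc|bf|b6|ea|
→ t3 |85|0e|bc|bf|b6|ea|ee|ee|

RES = [ 0x85  0x0e  0xbc  0xbf  0xb6  0xea  0xee  0xee ]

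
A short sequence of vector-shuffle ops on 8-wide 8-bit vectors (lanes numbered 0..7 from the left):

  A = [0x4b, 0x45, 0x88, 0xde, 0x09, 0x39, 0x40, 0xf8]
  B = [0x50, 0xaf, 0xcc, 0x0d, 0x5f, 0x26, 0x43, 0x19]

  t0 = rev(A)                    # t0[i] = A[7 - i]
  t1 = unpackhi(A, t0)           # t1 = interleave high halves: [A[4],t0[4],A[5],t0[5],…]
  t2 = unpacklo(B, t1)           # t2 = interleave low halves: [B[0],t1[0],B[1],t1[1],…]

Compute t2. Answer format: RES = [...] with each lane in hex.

→ t0 |f8|40|39|09|de|88|45|4b|
→ t1 |09|de|39|88|40|45|f8|4b|
→ t2 |50|09|af|de|cc|39|0d|88|

RES = [0x50, 0x09, 0xaf, 0xde, 0xcc, 0x39, 0x0d, 0x88]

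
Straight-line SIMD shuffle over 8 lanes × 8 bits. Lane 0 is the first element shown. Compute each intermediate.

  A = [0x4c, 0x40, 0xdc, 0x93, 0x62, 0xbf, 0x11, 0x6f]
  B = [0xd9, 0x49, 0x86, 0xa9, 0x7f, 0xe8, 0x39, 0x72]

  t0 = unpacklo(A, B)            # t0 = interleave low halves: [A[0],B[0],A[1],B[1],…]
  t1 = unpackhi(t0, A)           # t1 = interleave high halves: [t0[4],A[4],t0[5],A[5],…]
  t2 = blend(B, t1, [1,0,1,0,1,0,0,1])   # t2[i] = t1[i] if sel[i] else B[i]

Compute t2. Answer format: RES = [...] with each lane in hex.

RES = [ 0xdc  0x49  0x86  0xa9  0x93  0xe8  0x39  0x6f ]

t0 = [0x4c, 0xd9, 0x40, 0x49, 0xdc, 0x86, 0x93, 0xa9]
t1 = [0xdc, 0x62, 0x86, 0xbf, 0x93, 0x11, 0xa9, 0x6f]
t2 = [0xdc, 0x49, 0x86, 0xa9, 0x93, 0xe8, 0x39, 0x6f]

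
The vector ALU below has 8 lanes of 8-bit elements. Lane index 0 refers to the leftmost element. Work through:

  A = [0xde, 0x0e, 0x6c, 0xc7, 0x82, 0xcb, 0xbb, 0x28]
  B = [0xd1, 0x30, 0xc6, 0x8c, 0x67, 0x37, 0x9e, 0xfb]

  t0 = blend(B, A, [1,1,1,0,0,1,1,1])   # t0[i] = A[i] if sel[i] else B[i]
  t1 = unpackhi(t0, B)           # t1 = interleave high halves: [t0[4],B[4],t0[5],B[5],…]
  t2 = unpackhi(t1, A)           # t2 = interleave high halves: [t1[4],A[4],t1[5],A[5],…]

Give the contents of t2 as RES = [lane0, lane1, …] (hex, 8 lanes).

RES = [0xbb, 0x82, 0x9e, 0xcb, 0x28, 0xbb, 0xfb, 0x28]

→ t0 |de|0e|6c|8c|67|cb|bb|28|
→ t1 |67|67|cb|37|bb|9e|28|fb|
→ t2 |bb|82|9e|cb|28|bb|fb|28|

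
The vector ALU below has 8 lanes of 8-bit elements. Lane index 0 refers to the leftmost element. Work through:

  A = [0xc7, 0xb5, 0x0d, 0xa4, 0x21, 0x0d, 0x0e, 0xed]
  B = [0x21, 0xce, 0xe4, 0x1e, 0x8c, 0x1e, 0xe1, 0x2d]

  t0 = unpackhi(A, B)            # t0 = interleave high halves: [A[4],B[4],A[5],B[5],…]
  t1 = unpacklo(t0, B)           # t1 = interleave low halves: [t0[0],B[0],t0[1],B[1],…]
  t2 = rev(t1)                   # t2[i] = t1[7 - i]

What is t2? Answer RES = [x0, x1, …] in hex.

t0 = [0x21, 0x8c, 0x0d, 0x1e, 0x0e, 0xe1, 0xed, 0x2d]
t1 = [0x21, 0x21, 0x8c, 0xce, 0x0d, 0xe4, 0x1e, 0x1e]
t2 = [0x1e, 0x1e, 0xe4, 0x0d, 0xce, 0x8c, 0x21, 0x21]

RES = [ 0x1e  0x1e  0xe4  0x0d  0xce  0x8c  0x21  0x21 ]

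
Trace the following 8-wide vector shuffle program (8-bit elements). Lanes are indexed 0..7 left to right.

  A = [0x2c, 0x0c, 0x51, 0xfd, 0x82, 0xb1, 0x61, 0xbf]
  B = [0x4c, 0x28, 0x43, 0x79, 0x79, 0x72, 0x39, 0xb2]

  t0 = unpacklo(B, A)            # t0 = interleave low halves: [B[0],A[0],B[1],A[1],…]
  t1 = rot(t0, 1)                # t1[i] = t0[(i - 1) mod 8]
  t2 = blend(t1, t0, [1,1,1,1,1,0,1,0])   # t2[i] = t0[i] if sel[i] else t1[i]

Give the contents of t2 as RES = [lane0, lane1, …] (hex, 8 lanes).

RES = [0x4c, 0x2c, 0x28, 0x0c, 0x43, 0x43, 0x79, 0x79]

→ t0 |4c|2c|28|0c|43|51|79|fd|
→ t1 |fd|4c|2c|28|0c|43|51|79|
→ t2 |4c|2c|28|0c|43|43|79|79|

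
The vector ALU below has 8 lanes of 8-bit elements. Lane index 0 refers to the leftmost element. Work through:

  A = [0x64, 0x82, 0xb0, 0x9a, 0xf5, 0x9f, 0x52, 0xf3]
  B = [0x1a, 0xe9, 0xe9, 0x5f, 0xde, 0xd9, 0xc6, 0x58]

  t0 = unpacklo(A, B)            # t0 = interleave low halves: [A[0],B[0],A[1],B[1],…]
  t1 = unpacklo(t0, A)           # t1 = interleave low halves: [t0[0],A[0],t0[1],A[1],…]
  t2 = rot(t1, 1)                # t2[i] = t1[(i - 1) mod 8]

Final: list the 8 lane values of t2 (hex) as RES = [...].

RES = [ 0x9a  0x64  0x64  0x1a  0x82  0x82  0xb0  0xe9 ]

t0 = [0x64, 0x1a, 0x82, 0xe9, 0xb0, 0xe9, 0x9a, 0x5f]
t1 = [0x64, 0x64, 0x1a, 0x82, 0x82, 0xb0, 0xe9, 0x9a]
t2 = [0x9a, 0x64, 0x64, 0x1a, 0x82, 0x82, 0xb0, 0xe9]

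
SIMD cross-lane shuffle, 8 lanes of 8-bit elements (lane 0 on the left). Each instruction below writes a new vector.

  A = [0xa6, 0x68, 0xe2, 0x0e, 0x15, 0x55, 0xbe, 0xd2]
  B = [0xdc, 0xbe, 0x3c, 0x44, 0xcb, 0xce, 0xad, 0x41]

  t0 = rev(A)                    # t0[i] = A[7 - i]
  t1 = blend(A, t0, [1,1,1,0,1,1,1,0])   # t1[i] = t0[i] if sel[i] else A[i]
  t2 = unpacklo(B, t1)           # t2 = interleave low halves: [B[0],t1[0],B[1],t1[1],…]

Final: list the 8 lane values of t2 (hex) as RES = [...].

t0 = [0xd2, 0xbe, 0x55, 0x15, 0x0e, 0xe2, 0x68, 0xa6]
t1 = [0xd2, 0xbe, 0x55, 0x0e, 0x0e, 0xe2, 0x68, 0xd2]
t2 = [0xdc, 0xd2, 0xbe, 0xbe, 0x3c, 0x55, 0x44, 0x0e]

RES = [0xdc, 0xd2, 0xbe, 0xbe, 0x3c, 0x55, 0x44, 0x0e]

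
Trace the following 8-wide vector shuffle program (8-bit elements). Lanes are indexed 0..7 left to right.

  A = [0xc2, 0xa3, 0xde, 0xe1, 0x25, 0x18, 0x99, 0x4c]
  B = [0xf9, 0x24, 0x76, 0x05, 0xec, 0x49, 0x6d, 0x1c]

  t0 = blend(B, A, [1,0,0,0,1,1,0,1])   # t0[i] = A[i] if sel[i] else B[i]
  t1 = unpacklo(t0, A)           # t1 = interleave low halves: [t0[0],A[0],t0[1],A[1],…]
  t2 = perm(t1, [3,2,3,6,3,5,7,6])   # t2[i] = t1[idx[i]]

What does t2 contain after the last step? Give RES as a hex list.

t0 = [0xc2, 0x24, 0x76, 0x05, 0x25, 0x18, 0x6d, 0x4c]
t1 = [0xc2, 0xc2, 0x24, 0xa3, 0x76, 0xde, 0x05, 0xe1]
t2 = [0xa3, 0x24, 0xa3, 0x05, 0xa3, 0xde, 0xe1, 0x05]

RES = [ 0xa3  0x24  0xa3  0x05  0xa3  0xde  0xe1  0x05 ]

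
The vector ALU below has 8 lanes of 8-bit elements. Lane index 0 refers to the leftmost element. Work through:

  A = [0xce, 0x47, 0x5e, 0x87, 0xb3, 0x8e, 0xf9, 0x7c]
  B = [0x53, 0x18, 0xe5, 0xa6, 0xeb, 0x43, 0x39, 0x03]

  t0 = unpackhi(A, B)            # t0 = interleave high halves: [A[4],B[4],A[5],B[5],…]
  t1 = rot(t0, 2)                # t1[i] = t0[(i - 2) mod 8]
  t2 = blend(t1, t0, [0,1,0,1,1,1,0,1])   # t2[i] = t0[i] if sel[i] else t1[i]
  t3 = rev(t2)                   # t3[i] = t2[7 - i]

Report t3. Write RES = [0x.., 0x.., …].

  t0: b3 eb 8e 43 f9 39 7c 03
  t1: 7c 03 b3 eb 8e 43 f9 39
  t2: 7c eb b3 43 f9 39 f9 03
  t3: 03 f9 39 f9 43 b3 eb 7c

RES = [ 0x03  0xf9  0x39  0xf9  0x43  0xb3  0xeb  0x7c ]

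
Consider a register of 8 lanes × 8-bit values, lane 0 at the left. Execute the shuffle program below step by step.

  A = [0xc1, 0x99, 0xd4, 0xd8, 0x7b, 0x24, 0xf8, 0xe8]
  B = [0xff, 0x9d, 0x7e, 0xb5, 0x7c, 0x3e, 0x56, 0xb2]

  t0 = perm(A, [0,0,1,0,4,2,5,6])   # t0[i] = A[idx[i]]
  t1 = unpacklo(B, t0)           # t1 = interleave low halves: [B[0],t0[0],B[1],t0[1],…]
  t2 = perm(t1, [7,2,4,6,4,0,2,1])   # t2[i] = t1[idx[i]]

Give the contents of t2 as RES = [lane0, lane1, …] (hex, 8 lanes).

→ t0 |c1|c1|99|c1|7b|d4|24|f8|
→ t1 |ff|c1|9d|c1|7e|99|b5|c1|
→ t2 |c1|9d|7e|b5|7e|ff|9d|c1|

RES = [ 0xc1  0x9d  0x7e  0xb5  0x7e  0xff  0x9d  0xc1 ]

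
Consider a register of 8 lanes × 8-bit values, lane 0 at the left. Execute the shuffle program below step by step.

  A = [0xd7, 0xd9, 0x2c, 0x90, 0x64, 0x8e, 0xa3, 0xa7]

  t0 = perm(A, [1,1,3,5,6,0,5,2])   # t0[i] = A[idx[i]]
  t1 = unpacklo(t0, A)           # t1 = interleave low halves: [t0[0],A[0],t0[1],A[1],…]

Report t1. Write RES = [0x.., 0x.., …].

RES = [ 0xd9  0xd7  0xd9  0xd9  0x90  0x2c  0x8e  0x90 ]

→ t0 |d9|d9|90|8e|a3|d7|8e|2c|
→ t1 |d9|d7|d9|d9|90|2c|8e|90|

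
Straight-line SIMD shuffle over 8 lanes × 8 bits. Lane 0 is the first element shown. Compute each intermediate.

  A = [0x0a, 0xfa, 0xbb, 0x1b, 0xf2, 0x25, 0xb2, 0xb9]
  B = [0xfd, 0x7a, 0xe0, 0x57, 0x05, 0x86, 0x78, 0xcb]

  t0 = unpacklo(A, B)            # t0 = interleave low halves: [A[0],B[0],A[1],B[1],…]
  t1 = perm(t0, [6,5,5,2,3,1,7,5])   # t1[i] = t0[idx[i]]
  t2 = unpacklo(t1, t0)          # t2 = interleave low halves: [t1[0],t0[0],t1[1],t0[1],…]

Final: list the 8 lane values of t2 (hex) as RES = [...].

RES = [0x1b, 0x0a, 0xe0, 0xfd, 0xe0, 0xfa, 0xfa, 0x7a]

→ t0 |0a|fd|fa|7a|bb|e0|1b|57|
→ t1 |1b|e0|e0|fa|7a|fd|57|e0|
→ t2 |1b|0a|e0|fd|e0|fa|fa|7a|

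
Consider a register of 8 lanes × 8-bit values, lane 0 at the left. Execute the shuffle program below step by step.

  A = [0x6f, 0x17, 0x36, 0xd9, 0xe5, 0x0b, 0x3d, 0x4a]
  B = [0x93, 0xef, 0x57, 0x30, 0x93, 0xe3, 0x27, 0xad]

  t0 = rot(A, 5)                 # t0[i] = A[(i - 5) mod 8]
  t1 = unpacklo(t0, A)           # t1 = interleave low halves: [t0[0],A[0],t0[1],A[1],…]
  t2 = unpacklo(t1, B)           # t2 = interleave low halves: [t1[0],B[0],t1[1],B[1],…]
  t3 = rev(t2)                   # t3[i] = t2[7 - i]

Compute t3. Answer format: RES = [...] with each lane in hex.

  t0: d9 e5 0b 3d 4a 6f 17 36
  t1: d9 6f e5 17 0b 36 3d d9
  t2: d9 93 6f ef e5 57 17 30
  t3: 30 17 57 e5 ef 6f 93 d9

RES = [ 0x30  0x17  0x57  0xe5  0xef  0x6f  0x93  0xd9 ]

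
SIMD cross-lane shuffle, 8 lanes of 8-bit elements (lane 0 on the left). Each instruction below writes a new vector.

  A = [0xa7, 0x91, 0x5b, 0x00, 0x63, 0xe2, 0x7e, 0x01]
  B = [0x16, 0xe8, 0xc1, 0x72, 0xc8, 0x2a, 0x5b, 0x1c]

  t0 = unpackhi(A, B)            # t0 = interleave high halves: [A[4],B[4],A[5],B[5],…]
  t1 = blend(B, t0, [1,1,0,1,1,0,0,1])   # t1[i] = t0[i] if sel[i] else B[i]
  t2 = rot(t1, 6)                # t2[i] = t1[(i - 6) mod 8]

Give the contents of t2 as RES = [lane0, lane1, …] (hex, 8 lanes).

RES = [0xc1, 0x2a, 0x7e, 0x2a, 0x5b, 0x1c, 0x63, 0xc8]

  t0: 63 c8 e2 2a 7e 5b 01 1c
  t1: 63 c8 c1 2a 7e 2a 5b 1c
  t2: c1 2a 7e 2a 5b 1c 63 c8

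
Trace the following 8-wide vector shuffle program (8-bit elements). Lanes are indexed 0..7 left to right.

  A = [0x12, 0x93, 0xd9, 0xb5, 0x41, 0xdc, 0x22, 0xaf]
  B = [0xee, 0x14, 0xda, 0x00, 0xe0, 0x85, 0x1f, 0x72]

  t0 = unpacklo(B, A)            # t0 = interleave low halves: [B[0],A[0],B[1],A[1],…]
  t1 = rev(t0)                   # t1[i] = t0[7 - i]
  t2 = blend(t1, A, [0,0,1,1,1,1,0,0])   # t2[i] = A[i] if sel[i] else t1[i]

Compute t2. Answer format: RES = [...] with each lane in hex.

RES = [ 0xb5  0x00  0xd9  0xb5  0x41  0xdc  0x12  0xee ]

→ t0 |ee|12|14|93|da|d9|00|b5|
→ t1 |b5|00|d9|da|93|14|12|ee|
→ t2 |b5|00|d9|b5|41|dc|12|ee|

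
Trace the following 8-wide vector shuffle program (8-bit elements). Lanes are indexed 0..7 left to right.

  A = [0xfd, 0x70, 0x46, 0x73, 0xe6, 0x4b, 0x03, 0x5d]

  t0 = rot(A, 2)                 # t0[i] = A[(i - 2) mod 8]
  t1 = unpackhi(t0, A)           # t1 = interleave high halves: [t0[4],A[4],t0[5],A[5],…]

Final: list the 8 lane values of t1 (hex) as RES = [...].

RES = [0x46, 0xe6, 0x73, 0x4b, 0xe6, 0x03, 0x4b, 0x5d]

  t0: 03 5d fd 70 46 73 e6 4b
  t1: 46 e6 73 4b e6 03 4b 5d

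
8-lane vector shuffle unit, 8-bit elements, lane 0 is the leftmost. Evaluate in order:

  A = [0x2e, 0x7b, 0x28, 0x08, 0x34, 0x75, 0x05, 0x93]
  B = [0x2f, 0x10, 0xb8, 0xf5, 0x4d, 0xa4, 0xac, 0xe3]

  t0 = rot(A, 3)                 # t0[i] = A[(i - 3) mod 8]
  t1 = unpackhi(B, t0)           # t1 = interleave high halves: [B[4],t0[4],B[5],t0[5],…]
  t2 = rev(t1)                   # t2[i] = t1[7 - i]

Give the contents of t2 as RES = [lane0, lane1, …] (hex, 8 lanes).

t0 = [0x75, 0x05, 0x93, 0x2e, 0x7b, 0x28, 0x08, 0x34]
t1 = [0x4d, 0x7b, 0xa4, 0x28, 0xac, 0x08, 0xe3, 0x34]
t2 = [0x34, 0xe3, 0x08, 0xac, 0x28, 0xa4, 0x7b, 0x4d]

RES = [0x34, 0xe3, 0x08, 0xac, 0x28, 0xa4, 0x7b, 0x4d]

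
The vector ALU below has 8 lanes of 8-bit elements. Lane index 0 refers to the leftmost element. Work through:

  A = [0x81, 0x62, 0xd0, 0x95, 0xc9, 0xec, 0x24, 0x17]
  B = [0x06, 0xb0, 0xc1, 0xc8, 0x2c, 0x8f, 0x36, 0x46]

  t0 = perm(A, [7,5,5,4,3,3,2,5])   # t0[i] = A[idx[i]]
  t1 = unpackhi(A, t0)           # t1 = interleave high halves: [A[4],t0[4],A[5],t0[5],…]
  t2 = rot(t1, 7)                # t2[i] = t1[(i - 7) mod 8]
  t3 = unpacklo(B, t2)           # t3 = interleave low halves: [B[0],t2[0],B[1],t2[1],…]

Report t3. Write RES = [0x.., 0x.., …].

RES = [ 0x06  0x95  0xb0  0xec  0xc1  0x95  0xc8  0x24 ]

t0 = [0x17, 0xec, 0xec, 0xc9, 0x95, 0x95, 0xd0, 0xec]
t1 = [0xc9, 0x95, 0xec, 0x95, 0x24, 0xd0, 0x17, 0xec]
t2 = [0x95, 0xec, 0x95, 0x24, 0xd0, 0x17, 0xec, 0xc9]
t3 = [0x06, 0x95, 0xb0, 0xec, 0xc1, 0x95, 0xc8, 0x24]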